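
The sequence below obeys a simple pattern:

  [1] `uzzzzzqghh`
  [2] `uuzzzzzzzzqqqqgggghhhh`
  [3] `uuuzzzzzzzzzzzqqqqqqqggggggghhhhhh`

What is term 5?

uuuuuzzzzzzzzzzzzzzzzzqqqqqqqqqqqqqggggggggggggghhhhhhhhhh

The n-th term is n u's then 3n+2 z's then 3n-2 q's then 3n-2 g's then 2n h's (n = 1, 2, …).
For term 5, n = 5, so the run lengths are 5, 17, 13, 13, 10.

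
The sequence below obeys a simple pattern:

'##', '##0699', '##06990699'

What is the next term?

##069906990699

Every step adds 0699 to the end: s(k+1) = s(k)·0699.
One more step from ##06990699 gives the answer.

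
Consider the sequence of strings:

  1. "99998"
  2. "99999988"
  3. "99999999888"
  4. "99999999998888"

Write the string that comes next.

The n-th term is 2n 9's then n-1 8's, where the shown terms are n = 2, 3, 4, 5.
At n = 6 the blocks have lengths 12, 5.

99999999999988888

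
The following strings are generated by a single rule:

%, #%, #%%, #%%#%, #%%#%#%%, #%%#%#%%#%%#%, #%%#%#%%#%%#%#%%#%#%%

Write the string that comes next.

#%%#%#%%#%%#%#%%#%#%%#%%#%#%%#%%#%

This is a Fibonacci-style word recurrence s(k) = s(k−1)·s(k−2): e.g. #%·% = #%%.
Continuing: #%%#%#%%#%%#%#%%#%#%% · #%%#%#%%#%%#% gives term 8.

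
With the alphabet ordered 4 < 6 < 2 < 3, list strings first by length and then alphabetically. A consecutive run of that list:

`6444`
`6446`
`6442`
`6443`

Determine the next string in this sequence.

6464

Treat 6443 as a base-4 numeral over the given alphabet and add one, carrying through any trailing 3's.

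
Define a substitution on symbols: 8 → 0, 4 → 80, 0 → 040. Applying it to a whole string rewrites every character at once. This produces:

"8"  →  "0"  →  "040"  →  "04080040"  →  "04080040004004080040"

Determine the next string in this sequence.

040800400040040800400400408004004080040004004080040

Replace each of the 20 characters of 04080040004004080040 in place — 040 80 040 0 040 040 80 040 040 040 80 040 040 80 040 0 040 040 80 040 — and concatenate.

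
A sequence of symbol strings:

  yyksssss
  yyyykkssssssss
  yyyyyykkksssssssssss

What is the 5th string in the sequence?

Each string has the form y^{2n} k^{n} s^{3n+2} (n = 1, 2, …).
For term 5, n = 5, so the run lengths are 10, 5, 17.

yyyyyyyyyykkkkksssssssssssssssss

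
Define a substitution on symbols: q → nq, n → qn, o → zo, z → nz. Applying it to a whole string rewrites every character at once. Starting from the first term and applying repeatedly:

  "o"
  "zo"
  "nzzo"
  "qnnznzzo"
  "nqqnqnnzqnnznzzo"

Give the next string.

Applying the rule to each of the 16 symbols of nqqnqnnzqnnznzzo gives the pieces qn nq nq qn nq qn qn nz nq qn qn nz qn nz nz zo, which concatenate to the answer.

qnnqnqqnnqqnqnnznqqnqnnzqnnznzzo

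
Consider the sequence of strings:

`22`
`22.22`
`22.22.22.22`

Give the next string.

Each string is two copies of the previous one joined by '.'.
One more doubling of 22.22.22.22 gives the answer.

22.22.22.22.22.22.22.22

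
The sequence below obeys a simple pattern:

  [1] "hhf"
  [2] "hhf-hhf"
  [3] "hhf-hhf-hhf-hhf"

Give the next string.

s(k+1) = s(k)·-·s(k) — each term doubles the last with '-' between the halves.
Doubling hhf-hhf-hhf-hhf with '-' between the halves:

hhf-hhf-hhf-hhf-hhf-hhf-hhf-hhf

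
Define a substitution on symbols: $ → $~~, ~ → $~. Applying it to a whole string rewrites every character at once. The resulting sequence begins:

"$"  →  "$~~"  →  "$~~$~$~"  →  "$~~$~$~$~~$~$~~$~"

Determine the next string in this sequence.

Applying the rule to each of the 17 symbols of $~~$~$~$~~$~$~~$~ gives the pieces $~~ $~ $~ $~~ $~ $~~ $~ $~~ $~ $~ $~~ $~ $~~ $~ $~ $~~ $~, which concatenate to the answer.

$~~$~$~$~~$~$~~$~$~~$~$~$~~$~$~~$~$~$~~$~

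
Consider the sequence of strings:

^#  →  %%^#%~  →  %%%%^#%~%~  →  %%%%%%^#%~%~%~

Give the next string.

%%%%%%%%^#%~%~%~%~

Each term wraps the previous one in %% on the left and %~ on the right.
So the next term is %%·%%%%%%^#%~%~%~·%~.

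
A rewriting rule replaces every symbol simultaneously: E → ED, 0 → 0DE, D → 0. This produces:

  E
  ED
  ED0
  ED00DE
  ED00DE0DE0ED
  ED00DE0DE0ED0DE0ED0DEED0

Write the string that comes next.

Rewriting the 24 symbols of ED00DE0DE0ED0DE0ED0DEED0 one by one yields ED 0 0DE 0DE 0 ED 0DE 0 ED 0DE ED 0 0DE 0 ED 0DE ED 0 0DE 0 ED ED 0 0DE; concatenated:

ED00DE0DE0ED0DE0ED0DEED00DE0ED0DEED00DE0EDED00DE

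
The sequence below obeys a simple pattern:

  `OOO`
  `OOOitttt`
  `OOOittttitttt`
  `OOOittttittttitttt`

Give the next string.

OOOittttittttittttitttt

The strings grow by a fixed suffix itttt each time.
So the next term is OOOittttittttitttt·itttt.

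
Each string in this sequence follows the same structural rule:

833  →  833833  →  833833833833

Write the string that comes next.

Every step duplicates the string.
So the next term is two copies of 833833833833.

833833833833833833833833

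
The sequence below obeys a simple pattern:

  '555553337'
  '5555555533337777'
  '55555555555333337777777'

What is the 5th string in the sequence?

Each string has the form 5^{3n+2} 3^{n+2} 7^{3n-2} (n = 1, 2, …).
Setting n = 5 gives 17, 7, 13 characters in each block.

5555555555555555533333337777777777777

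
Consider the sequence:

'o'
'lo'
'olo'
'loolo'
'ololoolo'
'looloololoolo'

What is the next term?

ololoololooloololoolo

From term 3 onward, concatenate the second-to-last term with the last: o·lo = olo, lo·olo = loolo, …
So term 7 is ololoolo·looloololoolo.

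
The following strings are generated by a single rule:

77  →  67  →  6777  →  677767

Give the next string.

6777676777

Each term (from the third on) is the previous term followed by the one before it: term 3 = 67·77 = 6777.
So term 5 is 677767·6777.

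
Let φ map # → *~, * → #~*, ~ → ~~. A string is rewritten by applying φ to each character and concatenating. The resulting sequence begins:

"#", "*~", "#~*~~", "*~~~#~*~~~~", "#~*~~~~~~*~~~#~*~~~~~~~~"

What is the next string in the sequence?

*~~~#~*~~~~~~~~~~~~#~*~~~~~~*~~~#~*~~~~~~~~~~~~~~~~

Replace each of the 24 characters of #~*~~~~~~*~~~#~*~~~~~~~~ in place — *~ ~~ #~* ~~ ~~ ~~ ~~ ~~ ~~ #~* ~~ ~~ ~~ *~ ~~ #~* ~~ ~~ ~~ ~~ ~~ ~~ ~~ ~~ — and concatenate.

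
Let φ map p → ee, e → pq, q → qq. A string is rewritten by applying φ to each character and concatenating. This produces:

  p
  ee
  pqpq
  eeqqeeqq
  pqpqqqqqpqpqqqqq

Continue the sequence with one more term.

Applying the rule to each of the 16 symbols of pqpqqqqqpqpqqqqq gives the pieces ee qq ee qq qq qq qq qq ee qq ee qq qq qq qq qq, which concatenate to the answer.

eeqqeeqqqqqqqqqqeeqqeeqqqqqqqqqq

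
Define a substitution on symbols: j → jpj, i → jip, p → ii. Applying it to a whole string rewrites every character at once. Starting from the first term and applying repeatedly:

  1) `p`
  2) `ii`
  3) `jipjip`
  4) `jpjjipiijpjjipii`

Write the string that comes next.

Rewriting the 16 symbols of jpjjipiijpjjipii one by one yields jpj ii jpj jpj jip ii jip jip jpj ii jpj jpj jip ii jip jip; concatenated:

jpjiijpjjpjjipiijipjipjpjiijpjjpjjipiijipjip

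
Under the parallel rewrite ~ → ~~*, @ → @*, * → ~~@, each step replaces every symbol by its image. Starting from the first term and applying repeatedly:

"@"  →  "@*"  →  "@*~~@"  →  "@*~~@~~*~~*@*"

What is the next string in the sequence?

φ(@*~~@~~*~~*@*) expands symbol-by-symbol to @* ~~@ ~~* ~~* @* ~~* ~~* ~~@ ~~* ~~* ~~@ @* ~~@; joining the 13 pieces gives the next term.

@*~~@~~*~~*@*~~*~~*~~@~~*~~*~~@@*~~@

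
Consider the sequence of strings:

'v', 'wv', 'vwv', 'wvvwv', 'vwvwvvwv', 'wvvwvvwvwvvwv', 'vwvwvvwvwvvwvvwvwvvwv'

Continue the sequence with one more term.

wvvwvvwvwvvwvvwvwvvwvwvvwvvwvwvvwv

This is a Fibonacci-style word recurrence s(k) = s(k−2)·s(k−1): e.g. v·wv = vwv.
The next term joins wvvwvvwvwvvwv and vwvwvvwvwvvwvvwvwvvwv.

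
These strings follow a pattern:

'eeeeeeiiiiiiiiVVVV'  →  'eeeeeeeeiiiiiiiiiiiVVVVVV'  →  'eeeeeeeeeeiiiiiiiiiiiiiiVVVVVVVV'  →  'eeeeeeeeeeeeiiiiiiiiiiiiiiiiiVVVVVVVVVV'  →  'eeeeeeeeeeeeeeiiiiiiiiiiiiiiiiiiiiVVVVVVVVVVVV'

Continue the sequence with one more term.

eeeeeeeeeeeeeeeeiiiiiiiiiiiiiiiiiiiiiiiVVVVVVVVVVVVVV

Reading off run lengths: e runs 6, 8, 10, 12, 14; i runs 8, 11, 14, 17, 20; V runs 4, 6, 8, 10, 12 — each is linear in n, where the shown terms are n = 2, 3, 4, 5, 6.
Setting n = 7 gives 16, 23, 14 characters in each block.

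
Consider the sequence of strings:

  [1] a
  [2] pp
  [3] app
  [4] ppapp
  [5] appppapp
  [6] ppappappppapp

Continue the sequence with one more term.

appppappppappappppapp

From term 3 onward, concatenate the second-to-last term with the last: a·pp = app, pp·app = ppapp, …
Continuing: appppapp · ppappappppapp gives term 7.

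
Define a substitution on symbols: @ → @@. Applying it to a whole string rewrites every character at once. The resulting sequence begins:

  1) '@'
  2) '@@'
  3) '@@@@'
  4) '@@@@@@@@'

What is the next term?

Apply φ to @@@@@@@@ symbol by symbol: @→@@, @→@@, @→@@, @→@@, @→@@, @→@@, @→@@, @→@@; joined: @@ @@ @@ @@ @@ @@ @@ @@.

@@@@@@@@@@@@@@@@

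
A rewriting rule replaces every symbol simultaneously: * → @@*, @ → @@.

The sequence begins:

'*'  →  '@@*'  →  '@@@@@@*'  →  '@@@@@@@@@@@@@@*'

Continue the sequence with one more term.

Applying the rule to each of the 15 symbols of @@@@@@@@@@@@@@* gives the pieces @@ @@ @@ @@ @@ @@ @@ @@ @@ @@ @@ @@ @@ @@ @@*, which concatenate to the answer.

@@@@@@@@@@@@@@@@@@@@@@@@@@@@@@*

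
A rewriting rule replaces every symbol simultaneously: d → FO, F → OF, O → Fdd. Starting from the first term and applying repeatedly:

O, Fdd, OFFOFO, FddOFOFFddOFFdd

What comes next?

OFFOFOFddOFFddOFOFFOFOFddOFOFFOFO

Applying the rule to each of the 15 symbols of FddOFOFFddOFFdd gives the pieces OF FO FO Fdd OF Fdd OF OF FO FO Fdd OF OF FO FO, which concatenate to the answer.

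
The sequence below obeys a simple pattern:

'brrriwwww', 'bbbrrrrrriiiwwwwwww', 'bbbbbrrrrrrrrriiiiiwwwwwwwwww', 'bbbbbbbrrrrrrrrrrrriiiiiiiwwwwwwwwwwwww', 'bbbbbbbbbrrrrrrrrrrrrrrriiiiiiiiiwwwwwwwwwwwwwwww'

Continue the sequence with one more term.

Reading off run lengths: b runs 1, 3, 5, 7, 9; r runs 3, 6, 9, 12, 15; i runs 1, 3, 5, 7, 9; w runs 4, 7, 10, 13, 16 — each is linear in n (n = 1, 2, …).
Setting n = 6 gives 11, 18, 11, 19 characters in each block.

bbbbbbbbbbbrrrrrrrrrrrrrrrrrriiiiiiiiiiiwwwwwwwwwwwwwwwwwww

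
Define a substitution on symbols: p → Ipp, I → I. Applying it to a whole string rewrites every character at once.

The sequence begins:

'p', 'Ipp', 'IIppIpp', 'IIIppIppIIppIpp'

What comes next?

Rewriting the 15 symbols of IIIppIppIIppIpp one by one yields I I I Ipp Ipp I Ipp Ipp I I Ipp Ipp I Ipp Ipp; concatenated:

IIIIppIppIIppIppIIIppIppIIppIpp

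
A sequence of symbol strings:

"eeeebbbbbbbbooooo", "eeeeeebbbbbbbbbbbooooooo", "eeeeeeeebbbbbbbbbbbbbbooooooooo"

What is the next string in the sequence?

Reading off run lengths: e runs 4, 6, 8; b runs 8, 11, 14; o runs 5, 7, 9 — each is linear in n, where the shown terms are n = 2, 3, 4.
Setting n = 5 gives 10, 17, 11 characters in each block.

eeeeeeeeeebbbbbbbbbbbbbbbbbooooooooooo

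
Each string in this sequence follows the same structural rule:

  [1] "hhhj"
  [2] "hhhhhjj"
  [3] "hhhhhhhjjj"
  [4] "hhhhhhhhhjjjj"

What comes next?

hhhhhhhhhhhjjjjj

Reading off run lengths: h runs 3, 5, 7, 9; j runs 1, 2, 3, 4 — each is linear in n (n = 1, 2, …).
Setting n = 5 gives 11, 5 characters in each block.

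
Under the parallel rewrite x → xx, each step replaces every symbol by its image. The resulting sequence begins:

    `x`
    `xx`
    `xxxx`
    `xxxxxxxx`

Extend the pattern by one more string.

xxxxxxxxxxxxxxxx

Expanding xxxxxxxx: x→xx, x→xx, x→xx, x→xx, x→xx, x→xx, x→xx, x→xx. Concatenated: xx xx xx xx xx xx xx xx.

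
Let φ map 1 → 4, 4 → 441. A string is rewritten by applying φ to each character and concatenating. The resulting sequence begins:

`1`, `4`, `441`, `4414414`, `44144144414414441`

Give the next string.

44144144414414441441441444144144414414414

Applying the rule to each of the 17 symbols of 44144144414414441 gives the pieces 441 441 4 441 441 4 441 441 441 4 441 441 4 441 441 441 4, which concatenate to the answer.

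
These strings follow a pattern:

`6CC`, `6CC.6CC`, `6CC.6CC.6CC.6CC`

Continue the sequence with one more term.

Each string is two copies of the previous one joined by '.'.
So the next term is two copies of 6CC.6CC.6CC.6CC with '.' between the halves.

6CC.6CC.6CC.6CC.6CC.6CC.6CC.6CC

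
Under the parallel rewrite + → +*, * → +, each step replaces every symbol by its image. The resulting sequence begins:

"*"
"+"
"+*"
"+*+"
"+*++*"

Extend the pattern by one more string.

+*++*+*+

Expanding +*++*: +→+*, *→+, +→+*, +→+*, *→+. Concatenated: +* + +* +* +.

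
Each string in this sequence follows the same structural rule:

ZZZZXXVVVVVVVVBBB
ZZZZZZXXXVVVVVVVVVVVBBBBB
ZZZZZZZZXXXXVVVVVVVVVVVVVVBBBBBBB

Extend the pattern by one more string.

Term n consists of 2n Z's, followed by n X's, followed by 3n+2 V's, followed by 2n-1 B's, where the shown terms are n = 2, 3, 4.
For the next term, n = 5, so the run lengths are 10, 5, 17, 9.

ZZZZZZZZZZXXXXXVVVVVVVVVVVVVVVVVBBBBBBBBB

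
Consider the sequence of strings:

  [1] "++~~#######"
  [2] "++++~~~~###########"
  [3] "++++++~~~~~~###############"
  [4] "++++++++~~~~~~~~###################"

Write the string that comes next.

Reading off run lengths: + runs 2, 4, 6, 8; ~ runs 2, 4, 6, 8; # runs 7, 11, 15, 19 — each is linear in n (n = 1, 2, …).
At n = 5 the blocks have lengths 10, 10, 23.

++++++++++~~~~~~~~~~#######################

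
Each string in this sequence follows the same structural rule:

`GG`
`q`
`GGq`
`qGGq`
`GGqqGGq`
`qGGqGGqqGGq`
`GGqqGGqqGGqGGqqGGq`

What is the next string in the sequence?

From term 3 onward, concatenate the second-to-last term with the last: GG·q = GGq, q·GGq = qGGq, …
So term 8 is qGGqGGqqGGq·GGqqGGqqGGqGGqqGGq.

qGGqGGqqGGqGGqqGGqqGGqGGqqGGq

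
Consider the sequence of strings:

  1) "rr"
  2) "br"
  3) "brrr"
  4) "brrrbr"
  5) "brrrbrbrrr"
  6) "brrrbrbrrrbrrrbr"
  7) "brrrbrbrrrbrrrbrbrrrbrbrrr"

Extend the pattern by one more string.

brrrbrbrrrbrrrbrbrrrbrbrrrbrrrbrbrrrbrrrbr

This is a Fibonacci-style word recurrence s(k) = s(k−1)·s(k−2): e.g. br·rr = brrr.
Continuing: brrrbrbrrrbrrrbrbrrrbrbrrr · brrrbrbrrrbrrrbr gives term 8.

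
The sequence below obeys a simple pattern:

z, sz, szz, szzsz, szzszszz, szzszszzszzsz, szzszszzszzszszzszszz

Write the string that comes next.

szzszszzszzszszzszszzszzszszzszzsz

Each term (from the third on) is the previous term followed by the one before it: term 3 = sz·z = szz.
The next term joins szzszszzszzszszzszszz and szzszszzszzsz.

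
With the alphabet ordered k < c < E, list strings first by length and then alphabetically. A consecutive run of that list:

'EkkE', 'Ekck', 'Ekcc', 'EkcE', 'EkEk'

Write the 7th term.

Advancing 2 positions from EkEk through EkEk → EkEc reaches term 7.

EkEE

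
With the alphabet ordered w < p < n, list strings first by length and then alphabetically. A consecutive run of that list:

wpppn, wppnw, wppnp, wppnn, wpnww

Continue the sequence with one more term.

wpnwp

The successor of wpnww increments the rightmost position that isn't already n and resets every position after it to w.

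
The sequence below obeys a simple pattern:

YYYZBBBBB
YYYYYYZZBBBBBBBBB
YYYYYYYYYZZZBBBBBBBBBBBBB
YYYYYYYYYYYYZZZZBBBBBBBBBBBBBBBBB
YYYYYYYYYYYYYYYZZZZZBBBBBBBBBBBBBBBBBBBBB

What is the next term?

Term n consists of 3n Y's, followed by n Z's, followed by 4n+1 B's (n = 1, 2, …).
For the next term, n = 6, so the run lengths are 18, 6, 25.

YYYYYYYYYYYYYYYYYYZZZZZZBBBBBBBBBBBBBBBBBBBBBBBBB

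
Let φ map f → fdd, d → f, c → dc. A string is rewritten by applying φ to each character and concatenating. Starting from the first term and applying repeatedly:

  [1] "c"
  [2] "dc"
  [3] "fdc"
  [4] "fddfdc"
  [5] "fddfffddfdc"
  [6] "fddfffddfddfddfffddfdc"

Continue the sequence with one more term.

Rewriting the 22 symbols of fddfffddfddfddfffddfdc one by one yields fdd f f fdd fdd fdd f f fdd f f fdd f f fdd fdd fdd f f fdd f dc; concatenated:

fddfffddfddfddfffddfffddfffddfddfddfffddfdc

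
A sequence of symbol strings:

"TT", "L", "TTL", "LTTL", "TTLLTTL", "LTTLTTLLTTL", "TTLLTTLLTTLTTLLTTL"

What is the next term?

LTTLTTLLTTLTTLLTTLLTTLTTLLTTL

Each term (from the third on) is the two preceding terms concatenated in order: term 3 = TT·L = TTL.
So term 8 is LTTLTTLLTTL·TTLLTTLLTTLTTLLTTL.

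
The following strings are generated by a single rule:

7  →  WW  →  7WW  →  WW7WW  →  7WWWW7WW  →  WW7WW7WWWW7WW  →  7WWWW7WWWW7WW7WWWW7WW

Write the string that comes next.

WW7WW7WWWW7WW7WWWW7WWWW7WW7WWWW7WW

From term 3 onward, concatenate the second-to-last term with the last: 7·WW = 7WW, WW·7WW = WW7WW, …
The next term joins WW7WW7WWWW7WW and 7WWWW7WWWW7WW7WWWW7WW.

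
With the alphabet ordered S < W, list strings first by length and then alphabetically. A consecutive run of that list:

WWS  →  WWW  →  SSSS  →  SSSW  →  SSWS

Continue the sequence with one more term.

Find the rightmost character of SSWS below W, bump it to the next letter, and reset everything to its right to S.

SSWW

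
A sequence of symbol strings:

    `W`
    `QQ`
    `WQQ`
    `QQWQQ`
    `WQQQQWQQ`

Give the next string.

From term 3 onward, concatenate the second-to-last term with the last: W·QQ = WQQ, QQ·WQQ = QQWQQ, …
So term 6 is QQWQQ·WQQQQWQQ.

QQWQQWQQQQWQQ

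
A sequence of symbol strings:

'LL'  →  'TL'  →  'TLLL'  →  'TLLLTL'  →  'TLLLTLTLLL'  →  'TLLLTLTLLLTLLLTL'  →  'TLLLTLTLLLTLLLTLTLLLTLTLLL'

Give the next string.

Each term (from the third on) is the previous term followed by the one before it: term 3 = TL·LL = TLLL.
The next term joins TLLLTLTLLLTLLLTLTLLLTLTLLL and TLLLTLTLLLTLLLTL.

TLLLTLTLLLTLLLTLTLLLTLTLLLTLLLTLTLLLTLLLTL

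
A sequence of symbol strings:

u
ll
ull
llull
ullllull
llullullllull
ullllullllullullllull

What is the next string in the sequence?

Each term (from the third on) is the two preceding terms concatenated in order: term 3 = u·ll = ull.
So term 8 is llullullllull·ullllullllullullllull.

llullullllullullllullllullullllull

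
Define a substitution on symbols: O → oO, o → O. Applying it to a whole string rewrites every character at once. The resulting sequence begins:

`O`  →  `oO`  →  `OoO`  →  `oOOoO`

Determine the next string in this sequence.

OoOoOOoO

Rewriting each symbol of oOOoO: o→O, O→oO, O→oO, o→O, O→oO, which concatenates to O oO oO O oO.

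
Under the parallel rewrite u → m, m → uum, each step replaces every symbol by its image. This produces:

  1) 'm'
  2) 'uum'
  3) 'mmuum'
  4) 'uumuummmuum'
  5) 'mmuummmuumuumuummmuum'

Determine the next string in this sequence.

Rewriting the 21 symbols of mmuummmuumuumuummmuum one by one yields uum uum m m uum uum uum m m uum m m uum m m uum uum uum m m uum; concatenated:

uumuummmuumuumuummmuummmuummmuumuumuummmuum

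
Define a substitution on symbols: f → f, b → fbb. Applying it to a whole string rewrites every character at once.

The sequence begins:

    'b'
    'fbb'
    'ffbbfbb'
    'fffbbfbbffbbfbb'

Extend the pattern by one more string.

Rewriting the 15 symbols of fffbbfbbffbbfbb one by one yields f f f fbb fbb f fbb fbb f f fbb fbb f fbb fbb; concatenated:

ffffbbfbbffbbfbbfffbbfbbffbbfbb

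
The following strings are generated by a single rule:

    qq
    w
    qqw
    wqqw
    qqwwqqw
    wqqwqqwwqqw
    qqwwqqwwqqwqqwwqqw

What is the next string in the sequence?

From term 3 onward, concatenate the second-to-last term with the last: qq·w = qqw, w·qqw = wqqw, …
So term 8 is wqqwqqwwqqw·qqwwqqwwqqwqqwwqqw.

wqqwqqwwqqwqqwwqqwwqqwqqwwqqw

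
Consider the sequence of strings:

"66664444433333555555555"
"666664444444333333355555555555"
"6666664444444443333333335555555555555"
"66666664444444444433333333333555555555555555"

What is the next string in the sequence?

666666664444444444444333333333333355555555555555555

Each string has the form 6^{n+1} 4^{2n-1} 3^{2n-1} 5^{2n+3}, where the shown terms are n = 3, 4, 5, 6.
Setting n = 7 gives 8, 13, 13, 17 characters in each block.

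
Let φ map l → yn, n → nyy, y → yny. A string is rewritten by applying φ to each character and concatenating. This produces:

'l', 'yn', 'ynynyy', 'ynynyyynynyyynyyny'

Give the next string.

φ(ynynyyynynyyynyyny) expands symbol-by-symbol to yny nyy yny nyy yny yny yny nyy yny nyy yny yny yny nyy yny yny nyy yny; joining the 18 pieces gives the next term.

ynynyyynynyyynyynyynynyyynynyyynyynyynynyyynyynynyyyny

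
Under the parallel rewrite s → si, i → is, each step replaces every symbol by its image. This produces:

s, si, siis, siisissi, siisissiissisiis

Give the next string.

Rewriting the 16 symbols of siisissiissisiis one by one yields si is is si is si si is is si si is si is is si; concatenated:

siisissiissisiisissisiissiisissi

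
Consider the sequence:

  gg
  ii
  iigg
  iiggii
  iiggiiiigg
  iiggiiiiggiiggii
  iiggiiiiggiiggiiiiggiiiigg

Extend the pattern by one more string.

From term 3 onward, concatenate the last term with the second-to-last: ii·gg = iigg, iigg·ii = iiggii, …
The next term joins iiggiiiiggiiggiiiiggiiiigg and iiggiiiiggiiggii.

iiggiiiiggiiggiiiiggiiiiggiiggiiiiggiiggii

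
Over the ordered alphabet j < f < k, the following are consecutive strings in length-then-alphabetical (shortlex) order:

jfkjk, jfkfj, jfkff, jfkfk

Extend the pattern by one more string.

Treat jfkfk as a base-3 numeral over the given alphabet and add one, carrying through any trailing k's.

jfkkj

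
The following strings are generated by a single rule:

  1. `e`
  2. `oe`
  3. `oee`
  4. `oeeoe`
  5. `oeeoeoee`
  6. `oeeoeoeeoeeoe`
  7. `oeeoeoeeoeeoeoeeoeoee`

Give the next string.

oeeoeoeeoeeoeoeeoeoeeoeeoeoeeoeeoe

Each term (from the third on) is the previous term followed by the one before it: term 3 = oe·e = oee.
The next term joins oeeoeoeeoeeoeoeeoeoee and oeeoeoeeoeeoe.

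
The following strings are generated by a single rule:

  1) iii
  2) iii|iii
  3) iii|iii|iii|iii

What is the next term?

Every step duplicates the string with '|' between the halves.
One more doubling of iii|iii|iii|iii gives the answer.

iii|iii|iii|iii|iii|iii|iii|iii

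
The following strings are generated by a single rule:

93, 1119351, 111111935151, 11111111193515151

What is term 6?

111111111111111935151515151

s(k+1) = 111·s(k)·51, so each term gains 111 as a prefix and 51 as a suffix.
From 11111111193515151, 2 further steps: 11111111193515151 → 1111111111119351515151 → (answer).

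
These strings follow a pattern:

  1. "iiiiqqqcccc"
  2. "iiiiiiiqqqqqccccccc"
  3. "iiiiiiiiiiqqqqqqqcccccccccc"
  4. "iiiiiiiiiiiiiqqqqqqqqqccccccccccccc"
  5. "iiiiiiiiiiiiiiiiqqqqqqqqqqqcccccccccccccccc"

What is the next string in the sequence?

Reading off run lengths: i runs 4, 7, 10, 13, 16; q runs 3, 5, 7, 9, 11; c runs 4, 7, 10, 13, 16 — each is linear in n (n = 1, 2, …).
For the next term, n = 6, so the run lengths are 19, 13, 19.

iiiiiiiiiiiiiiiiiiiqqqqqqqqqqqqqccccccccccccccccccc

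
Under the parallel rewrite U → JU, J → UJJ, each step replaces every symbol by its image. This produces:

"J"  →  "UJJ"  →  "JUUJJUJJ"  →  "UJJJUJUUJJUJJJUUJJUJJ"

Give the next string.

Replace each of the 21 characters of UJJJUJUUJJUJJJUUJJUJJ in place — JU UJJ UJJ UJJ JU UJJ JU JU UJJ UJJ JU UJJ UJJ UJJ JU JU UJJ UJJ JU UJJ UJJ — and concatenate.

JUUJJUJJUJJJUUJJJUJUUJJUJJJUUJJUJJUJJJUJUUJJUJJJUUJJUJJ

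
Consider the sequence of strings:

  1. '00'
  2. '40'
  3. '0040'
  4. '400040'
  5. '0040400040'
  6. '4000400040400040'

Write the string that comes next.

00404000404000400040400040

Each term (from the third on) is the two preceding terms concatenated in order: term 3 = 00·40 = 0040.
The next term joins 0040400040 and 4000400040400040.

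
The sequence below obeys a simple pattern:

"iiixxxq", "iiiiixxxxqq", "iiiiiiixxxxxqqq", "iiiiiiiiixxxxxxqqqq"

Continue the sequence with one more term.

Reading off run lengths: i runs 3, 5, 7, 9; x runs 3, 4, 5, 6; q runs 1, 2, 3, 4 — each is linear in n, where the shown terms are n = 2, 3, 4, 5.
For the next term, n = 6, so the run lengths are 11, 7, 5.

iiiiiiiiiiixxxxxxxqqqqq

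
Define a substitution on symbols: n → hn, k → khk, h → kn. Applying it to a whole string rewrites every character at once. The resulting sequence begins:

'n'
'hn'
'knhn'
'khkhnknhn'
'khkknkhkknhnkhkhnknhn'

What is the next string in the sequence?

Rewriting the 21 symbols of khkknkhkknhnkhkhnknhn one by one yields khk kn khk khk hn khk kn khk khk hn kn hn khk kn khk kn hn khk hn kn hn; concatenated:

khkknkhkkhkhnkhkknkhkkhkhnknhnkhkknkhkknhnkhkhnknhn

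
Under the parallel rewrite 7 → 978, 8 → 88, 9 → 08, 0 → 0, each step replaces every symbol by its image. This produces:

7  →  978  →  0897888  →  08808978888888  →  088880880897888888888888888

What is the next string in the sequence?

Rewriting the 27 symbols of 088880880897888888888888888 one by one yields 0 88 88 88 88 0 88 88 0 88 08 978 88 88 88 88 88 88 88 88 88 88 88 88 88 88 88; concatenated:

0888888880888808808978888888888888888888888888888888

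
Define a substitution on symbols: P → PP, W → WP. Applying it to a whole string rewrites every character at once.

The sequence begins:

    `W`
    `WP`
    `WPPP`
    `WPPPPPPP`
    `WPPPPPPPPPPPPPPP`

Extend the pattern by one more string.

WPPPPPPPPPPPPPPPPPPPPPPPPPPPPPPP

Replace each of the 16 characters of WPPPPPPPPPPPPPPP in place — WP PP PP PP PP PP PP PP PP PP PP PP PP PP PP PP — and concatenate.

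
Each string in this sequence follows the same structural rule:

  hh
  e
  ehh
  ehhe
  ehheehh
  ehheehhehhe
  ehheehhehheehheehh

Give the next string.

From term 3 onward, concatenate the last term with the second-to-last: e·hh = ehh, ehh·e = ehhe, …
Continuing: ehheehhehheehheehh · ehheehhehhe gives term 8.

ehheehhehheehheehhehheehhehhe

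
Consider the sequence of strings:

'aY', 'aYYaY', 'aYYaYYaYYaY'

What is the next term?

Each string is two copies of the previous one joined by 'Y'.
Doubling aYYaYYaYYaY with 'Y' between the halves:

aYYaYYaYYaYYaYYaYYaYYaY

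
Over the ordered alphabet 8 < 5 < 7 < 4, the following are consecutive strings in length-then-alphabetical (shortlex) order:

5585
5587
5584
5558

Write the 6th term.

5557

Continuing the enumeration 2 steps past 5558: 5558 → 5555 → (answer).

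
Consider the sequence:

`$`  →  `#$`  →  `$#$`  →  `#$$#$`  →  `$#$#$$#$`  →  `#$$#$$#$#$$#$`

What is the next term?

$#$#$$#$#$$#$$#$#$$#$

This is a Fibonacci-style word recurrence s(k) = s(k−2)·s(k−1): e.g. $·#$ = $#$.
So term 7 is $#$#$$#$·#$$#$$#$#$$#$.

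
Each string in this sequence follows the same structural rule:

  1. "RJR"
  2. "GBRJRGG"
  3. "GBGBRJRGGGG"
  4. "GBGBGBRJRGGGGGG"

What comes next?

GBGBGBGBRJRGGGGGGGG

Each term wraps the previous one in GB on the left and GG on the right.
One more step from GBGBGBRJRGGGGGG gives the answer.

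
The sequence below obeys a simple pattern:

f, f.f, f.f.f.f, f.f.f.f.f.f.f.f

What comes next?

Every step duplicates the string with '.' between the halves.
So the next term is two copies of f.f.f.f.f.f.f.f with '.' between the halves.

f.f.f.f.f.f.f.f.f.f.f.f.f.f.f.f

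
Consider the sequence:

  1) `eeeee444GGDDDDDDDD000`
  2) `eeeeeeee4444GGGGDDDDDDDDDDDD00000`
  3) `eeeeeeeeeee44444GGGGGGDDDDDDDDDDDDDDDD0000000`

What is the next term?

eeeeeeeeeeeeee444444GGGGGGGGDDDDDDDDDDDDDDDDDDDD000000000

Term n consists of 3n-1 e's, followed by n+1 4's, followed by 2n-2 G's, followed by 4n D's, followed by 2n-1 0's, where the shown terms are n = 2, 3, 4.
At n = 5 the blocks have lengths 14, 6, 8, 20, 9.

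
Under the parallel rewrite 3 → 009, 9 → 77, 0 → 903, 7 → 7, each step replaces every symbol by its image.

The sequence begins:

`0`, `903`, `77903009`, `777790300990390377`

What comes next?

77777790300990390377779030097790300977

φ(777790300990390377) expands symbol-by-symbol to 7 7 7 7 77 903 009 903 903 77 77 903 009 77 903 009 7 7; joining the 18 pieces gives the next term.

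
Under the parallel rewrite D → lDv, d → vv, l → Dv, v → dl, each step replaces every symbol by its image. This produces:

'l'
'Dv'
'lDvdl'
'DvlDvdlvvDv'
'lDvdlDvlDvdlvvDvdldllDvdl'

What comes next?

DvlDvdlvvDvlDvdlDvlDvdlvvDvdldllDvdlvvDvvvDvDvlDvdlvvDv

Applying the rule to each of the 25 symbols of lDvdlDvlDvdlvvDvdldllDvdl gives the pieces Dv lDv dl vv Dv lDv dl Dv lDv dl vv Dv dl dl lDv dl vv Dv vv Dv Dv lDv dl vv Dv, which concatenate to the answer.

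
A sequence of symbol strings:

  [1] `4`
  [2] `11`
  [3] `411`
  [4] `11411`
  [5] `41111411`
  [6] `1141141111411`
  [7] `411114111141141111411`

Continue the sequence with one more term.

Each term (from the third on) is the two preceding terms concatenated in order: term 3 = 4·11 = 411.
So term 8 is 1141141111411·411114111141141111411.

1141141111411411114111141141111411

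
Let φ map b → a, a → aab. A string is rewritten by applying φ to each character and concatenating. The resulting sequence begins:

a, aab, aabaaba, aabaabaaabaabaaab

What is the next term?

Rewriting the 17 symbols of aabaabaaabaabaaab one by one yields aab aab a aab aab a aab aab aab a aab aab a aab aab aab a; concatenated:

aabaabaaabaabaaabaabaabaaabaabaaabaabaaba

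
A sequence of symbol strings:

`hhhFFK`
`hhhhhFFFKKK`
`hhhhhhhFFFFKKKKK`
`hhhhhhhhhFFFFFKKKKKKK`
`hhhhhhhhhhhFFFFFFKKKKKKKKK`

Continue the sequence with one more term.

Term n consists of 2n+1 h's, followed by n+1 F's, followed by 2n-1 K's (n = 1, 2, …).
At n = 6 the blocks have lengths 13, 7, 11.

hhhhhhhhhhhhhFFFFFFFKKKKKKKKKKK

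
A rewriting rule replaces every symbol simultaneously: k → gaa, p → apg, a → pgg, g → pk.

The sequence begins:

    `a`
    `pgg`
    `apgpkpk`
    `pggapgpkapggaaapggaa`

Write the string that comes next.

Applying the rule to each of the 20 symbols of pggapgpkapggaaapggaa gives the pieces apg pk pk pgg apg pk apg gaa pgg apg pk pk pgg pgg pgg apg pk pk pgg pgg, which concatenate to the answer.

apgpkpkpggapgpkapggaapggapgpkpkpggpggpggapgpkpkpggpgg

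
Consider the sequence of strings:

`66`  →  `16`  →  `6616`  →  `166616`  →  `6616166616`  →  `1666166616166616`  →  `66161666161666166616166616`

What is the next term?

Each term (from the third on) is the two preceding terms concatenated in order: term 3 = 66·16 = 6616.
The next term joins 1666166616166616 and 66161666161666166616166616.

166616661616661666161666161666166616166616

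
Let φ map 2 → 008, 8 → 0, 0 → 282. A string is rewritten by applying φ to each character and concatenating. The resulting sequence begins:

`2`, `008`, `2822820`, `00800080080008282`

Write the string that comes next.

Rewriting the 17 symbols of 00800080080008282 one by one yields 282 282 0 282 282 282 0 282 282 0 282 282 282 0 008 0 008; concatenated:

28228202822822820282282028228228200080008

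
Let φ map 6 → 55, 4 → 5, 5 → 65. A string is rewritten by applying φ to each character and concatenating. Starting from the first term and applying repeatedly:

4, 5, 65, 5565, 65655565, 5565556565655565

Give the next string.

Replace each of the 16 characters of 5565556565655565 in place — 65 65 55 65 65 65 55 65 55 65 55 65 65 65 55 65 — and concatenate.

65655565656555655565556565655565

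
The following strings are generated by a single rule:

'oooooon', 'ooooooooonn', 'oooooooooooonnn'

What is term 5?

oooooooooooooooooonnnnn

Term n consists of 3n o's, followed by n-1 n's, where the shown terms are n = 2, 3, 4.
For term 5, n = 6, so the run lengths are 18, 5.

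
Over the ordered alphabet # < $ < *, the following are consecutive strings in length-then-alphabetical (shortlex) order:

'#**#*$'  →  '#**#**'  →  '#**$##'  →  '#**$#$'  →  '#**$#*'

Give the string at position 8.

Continuing the enumeration 3 steps past #**$#*: #**$#* → #**$$# → #**$$$ → (answer).

#**$$*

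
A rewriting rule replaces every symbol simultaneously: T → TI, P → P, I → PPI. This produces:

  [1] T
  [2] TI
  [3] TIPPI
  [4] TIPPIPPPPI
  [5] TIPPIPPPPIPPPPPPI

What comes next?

φ(TIPPIPPPPIPPPPPPI) expands symbol-by-symbol to TI PPI P P PPI P P P P PPI P P P P P P PPI; joining the 17 pieces gives the next term.

TIPPIPPPPIPPPPPPIPPPPPPPPI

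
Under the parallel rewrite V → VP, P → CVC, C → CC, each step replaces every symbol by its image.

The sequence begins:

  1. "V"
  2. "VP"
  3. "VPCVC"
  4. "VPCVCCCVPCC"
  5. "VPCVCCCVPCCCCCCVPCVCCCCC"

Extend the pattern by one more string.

φ(VPCVCCCVPCCCCCCVPCVCCCCC) expands symbol-by-symbol to VP CVC CC VP CC CC CC VP CVC CC CC CC CC CC CC VP CVC CC VP CC CC CC CC CC; joining the 24 pieces gives the next term.

VPCVCCCVPCCCCCCVPCVCCCCCCCCCCCCCVPCVCCCVPCCCCCCCCCC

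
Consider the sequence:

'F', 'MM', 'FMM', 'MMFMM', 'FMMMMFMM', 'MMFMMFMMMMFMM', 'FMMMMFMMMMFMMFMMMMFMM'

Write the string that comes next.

From term 3 onward, concatenate the second-to-last term with the last: F·MM = FMM, MM·FMM = MMFMM, …
The next term joins MMFMMFMMMMFMM and FMMMMFMMMMFMMFMMMMFMM.

MMFMMFMMMMFMMFMMMMFMMMMFMMFMMMMFMM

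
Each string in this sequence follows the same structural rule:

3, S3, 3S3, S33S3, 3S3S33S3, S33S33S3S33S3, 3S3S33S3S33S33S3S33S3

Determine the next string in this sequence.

S33S33S3S33S33S3S33S3S33S33S3S33S3

Each term (from the third on) is the two preceding terms concatenated in order: term 3 = 3·S3 = 3S3.
So term 8 is S33S33S3S33S3·3S3S33S3S33S33S3S33S3.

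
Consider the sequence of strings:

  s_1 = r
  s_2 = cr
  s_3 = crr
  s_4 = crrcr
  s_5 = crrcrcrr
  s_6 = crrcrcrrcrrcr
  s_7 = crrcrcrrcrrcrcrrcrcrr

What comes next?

crrcrcrrcrrcrcrrcrcrrcrrcrcrrcrrcr

This is a Fibonacci-style word recurrence s(k) = s(k−1)·s(k−2): e.g. cr·r = crr.
The next term joins crrcrcrrcrrcrcrrcrcrr and crrcrcrrcrrcr.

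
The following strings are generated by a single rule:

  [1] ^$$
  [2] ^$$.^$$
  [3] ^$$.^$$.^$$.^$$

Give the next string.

^$$.^$$.^$$.^$$.^$$.^$$.^$$.^$$

Every step duplicates the string with '.' between the halves.
So the next term is two copies of ^$$.^$$.^$$.^$$ with '.' between the halves.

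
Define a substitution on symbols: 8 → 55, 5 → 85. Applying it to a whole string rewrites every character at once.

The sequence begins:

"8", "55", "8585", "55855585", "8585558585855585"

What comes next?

φ(8585558585855585) expands symbol-by-symbol to 55 85 55 85 85 85 55 85 55 85 55 85 85 85 55 85; joining the 16 pieces gives the next term.

55855585858555855585558585855585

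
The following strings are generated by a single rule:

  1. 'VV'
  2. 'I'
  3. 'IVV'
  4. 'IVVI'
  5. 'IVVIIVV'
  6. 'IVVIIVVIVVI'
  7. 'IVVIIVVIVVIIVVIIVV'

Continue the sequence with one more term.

IVVIIVVIVVIIVVIIVVIVVIIVVIVVI

This is a Fibonacci-style word recurrence s(k) = s(k−1)·s(k−2): e.g. I·VV = IVV.
The next term joins IVVIIVVIVVIIVVIIVV and IVVIIVVIVVI.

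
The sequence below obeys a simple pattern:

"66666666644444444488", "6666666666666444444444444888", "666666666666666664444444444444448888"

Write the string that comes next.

66666666666666666666644444444444444444488888

Term n consists of 4n+1 6's, followed by 3n+3 4's, followed by n 8's, where the shown terms are n = 2, 3, 4.
Setting n = 5 gives 21, 18, 5 characters in each block.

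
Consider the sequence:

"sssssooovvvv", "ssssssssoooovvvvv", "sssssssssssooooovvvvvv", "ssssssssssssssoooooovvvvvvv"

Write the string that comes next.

sssssssssssssssssooooooovvvvvvvv

Reading off run lengths: s runs 5, 8, 11, 14; o runs 3, 4, 5, 6; v runs 4, 5, 6, 7 — each is linear in n (n = 1, 2, …).
For the next term, n = 5, so the run lengths are 17, 7, 8.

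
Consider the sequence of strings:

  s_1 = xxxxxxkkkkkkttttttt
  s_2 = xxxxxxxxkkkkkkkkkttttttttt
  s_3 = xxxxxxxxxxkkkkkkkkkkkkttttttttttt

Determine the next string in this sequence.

Term n consists of 2n+2 x's, followed by 3n k's, followed by 2n+3 t's, where the shown terms are n = 2, 3, 4.
At n = 5 the blocks have lengths 12, 15, 13.

xxxxxxxxxxxxkkkkkkkkkkkkkkkttttttttttttt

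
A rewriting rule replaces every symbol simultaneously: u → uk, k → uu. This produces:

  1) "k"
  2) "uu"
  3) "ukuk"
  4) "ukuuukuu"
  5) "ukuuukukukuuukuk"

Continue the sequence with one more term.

ukuuukukukuuukuuukuuukukukuuukuu

Applying the rule to each of the 16 symbols of ukuuukukukuuukuk gives the pieces uk uu uk uk uk uu uk uu uk uu uk uk uk uu uk uu, which concatenate to the answer.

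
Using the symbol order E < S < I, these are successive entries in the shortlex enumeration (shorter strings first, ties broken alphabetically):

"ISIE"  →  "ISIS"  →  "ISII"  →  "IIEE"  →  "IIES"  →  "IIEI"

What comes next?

The successor of IIEI increments the rightmost position that isn't already I and resets every position after it to E.

IISE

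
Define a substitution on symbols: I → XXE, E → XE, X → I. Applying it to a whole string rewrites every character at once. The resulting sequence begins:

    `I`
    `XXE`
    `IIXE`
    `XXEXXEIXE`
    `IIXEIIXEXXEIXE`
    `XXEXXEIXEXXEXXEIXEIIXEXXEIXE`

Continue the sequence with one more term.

Applying the rule to each of the 28 symbols of XXEXXEIXEXXEXXEIXEIIXEXXEIXE gives the pieces I I XE I I XE XXE I XE I I XE I I XE XXE I XE XXE XXE I XE I I XE XXE I XE, which concatenate to the answer.

IIXEIIXEXXEIXEIIXEIIXEXXEIXEXXEXXEIXEIIXEXXEIXE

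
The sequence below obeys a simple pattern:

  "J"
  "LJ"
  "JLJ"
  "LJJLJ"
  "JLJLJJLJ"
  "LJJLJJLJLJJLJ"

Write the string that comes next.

Each term (from the third on) is the two preceding terms concatenated in order: term 3 = J·LJ = JLJ.
Continuing: JLJLJJLJ · LJJLJJLJLJJLJ gives term 7.

JLJLJJLJLJJLJJLJLJJLJ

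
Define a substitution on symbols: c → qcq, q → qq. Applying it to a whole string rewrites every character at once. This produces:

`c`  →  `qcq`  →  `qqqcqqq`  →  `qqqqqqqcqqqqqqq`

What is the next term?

Applying the rule to each of the 15 symbols of qqqqqqqcqqqqqqq gives the pieces qq qq qq qq qq qq qq qcq qq qq qq qq qq qq qq, which concatenate to the answer.

qqqqqqqqqqqqqqqcqqqqqqqqqqqqqqq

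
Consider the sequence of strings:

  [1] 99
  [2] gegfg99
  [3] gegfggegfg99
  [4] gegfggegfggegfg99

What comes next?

Every step adds gegfg at the front: s(k+1) = gegfg·s(k).
So the next term is gegfg·gegfggegfggegfg99.

gegfggegfggegfggegfg99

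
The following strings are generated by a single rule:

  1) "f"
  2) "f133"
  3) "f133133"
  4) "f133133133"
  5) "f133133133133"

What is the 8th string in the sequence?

Each term is the previous one with 133 appended.
From f133133133133, 3 further steps: f133133133133 → f133133133133133 → f133133133133133133 → (answer).

f133133133133133133133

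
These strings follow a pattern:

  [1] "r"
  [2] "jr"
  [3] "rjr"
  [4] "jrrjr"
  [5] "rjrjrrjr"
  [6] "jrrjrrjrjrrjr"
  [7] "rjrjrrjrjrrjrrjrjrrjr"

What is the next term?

From term 3 onward, concatenate the second-to-last term with the last: r·jr = rjr, jr·rjr = jrrjr, …
So term 8 is jrrjrrjrjrrjr·rjrjrrjrjrrjrrjrjrrjr.

jrrjrrjrjrrjrrjrjrrjrjrrjrrjrjrrjr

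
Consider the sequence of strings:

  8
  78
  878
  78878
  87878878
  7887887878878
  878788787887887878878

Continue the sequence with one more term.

Each term (from the third on) is the two preceding terms concatenated in order: term 3 = 8·78 = 878.
Continuing: 7887887878878 · 878788787887887878878 gives term 8.

7887887878878878788787887887878878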